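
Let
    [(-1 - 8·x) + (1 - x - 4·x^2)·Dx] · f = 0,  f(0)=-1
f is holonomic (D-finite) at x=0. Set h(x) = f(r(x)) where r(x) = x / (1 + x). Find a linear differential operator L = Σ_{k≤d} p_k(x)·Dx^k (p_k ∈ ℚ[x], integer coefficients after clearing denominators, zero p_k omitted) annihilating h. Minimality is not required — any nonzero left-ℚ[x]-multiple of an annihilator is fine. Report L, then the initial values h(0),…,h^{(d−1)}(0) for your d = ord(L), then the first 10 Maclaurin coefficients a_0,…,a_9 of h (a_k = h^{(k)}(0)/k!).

f: a_k = -1, -1, -5, -9, -29, -65, -181, -441, -1165, -2929, …
Change of var in L_f (x↦r) gives L₀.
L = (1 + 9·x) + (-1 - 2·x + 3·x^2 + 4·x^3)·Dx  (order 1).
h: a_k = -1, -1, -4, 0, -16, 16, -80, 144, -464, 1040, …
ICs: h(0) = -1.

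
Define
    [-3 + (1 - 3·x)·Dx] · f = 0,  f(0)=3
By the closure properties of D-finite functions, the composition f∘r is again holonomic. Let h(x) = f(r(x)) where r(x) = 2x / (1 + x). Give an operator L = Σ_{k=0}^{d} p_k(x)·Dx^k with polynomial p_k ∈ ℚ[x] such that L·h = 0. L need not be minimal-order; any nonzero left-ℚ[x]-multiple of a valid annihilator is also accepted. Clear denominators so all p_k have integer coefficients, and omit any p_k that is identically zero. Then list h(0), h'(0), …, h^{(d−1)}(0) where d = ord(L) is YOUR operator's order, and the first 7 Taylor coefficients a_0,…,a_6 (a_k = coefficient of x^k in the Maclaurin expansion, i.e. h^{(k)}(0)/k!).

f: a_k = 3, 9, 27, 81, 243, 729, 2187, …
Change of var in L_f (x↦r) gives L₀.
L = 6 + (-1 + 4·x + 5·x^2)·Dx  (order 1).
h: a_k = 3, 18, 90, 450, 2250, 11250, 56250, …
ICs: h(0) = 3.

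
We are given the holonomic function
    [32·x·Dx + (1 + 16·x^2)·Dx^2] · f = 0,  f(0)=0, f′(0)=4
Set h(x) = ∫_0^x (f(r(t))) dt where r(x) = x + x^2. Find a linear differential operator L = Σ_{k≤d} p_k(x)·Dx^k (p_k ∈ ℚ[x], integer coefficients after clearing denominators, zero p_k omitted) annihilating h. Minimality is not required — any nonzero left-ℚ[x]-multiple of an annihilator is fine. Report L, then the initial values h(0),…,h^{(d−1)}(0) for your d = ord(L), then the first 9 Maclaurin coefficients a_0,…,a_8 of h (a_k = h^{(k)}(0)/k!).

f: a_k = 0, 4, 0, -64/3, 0, 1024/5, 0, -16384/7, 0, …
Substitute x→r, Dx→(1/r')Dx; clear ⇒ L₀.
∫: right-multiply L₀ by Dx.
L = (-2 + 32·x + 128·x^2 + 192·x^3 + 96·x^4)·Dx^2 + (1 + 2·x + 16·x^2 + 64·x^3 + 80·x^4 + 32·x^5)·Dx^3  (order 3).
h: a_k = 0, 0, 2, 4/3, -16/3, -64/5, 352/15, 3008/21, -256/7, …
ICs: h(0) = 0, h′(0) = 0, h′′(0) = 4.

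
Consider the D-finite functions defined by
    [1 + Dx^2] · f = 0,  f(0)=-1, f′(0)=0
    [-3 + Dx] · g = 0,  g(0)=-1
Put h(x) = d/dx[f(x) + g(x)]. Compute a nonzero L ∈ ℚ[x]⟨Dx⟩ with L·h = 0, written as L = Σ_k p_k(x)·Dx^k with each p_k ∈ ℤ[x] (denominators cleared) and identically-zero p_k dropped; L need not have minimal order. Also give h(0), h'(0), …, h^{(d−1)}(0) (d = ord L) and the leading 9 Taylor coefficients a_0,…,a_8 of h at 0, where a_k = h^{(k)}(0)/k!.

L = 3 - Dx + 3·Dx^2 - Dx^3  (order 3).
h: a_k = -3, -8, -27/2, -41/3, -81/8, -91/15, -243/80, -3281/2520, -2187/4480, …
ICs: h(0) = -3, h′(0) = -8, h′′(0) = -27.

f: a_k = -1, 0, 1/2, 0, -1/24, 0, 1/720, 0, -1/40320, …
g: a_k = -1, -3, -9/2, -9/2, -27/8, -81/40, -81/80, -243/560, -729/4480, …
Sum ⇒ L₀ = lclm(L_f,L_g) in ℚ(x)⟨Dx⟩.
h=h₀': d/dx-closure on L₀ ⇒ L.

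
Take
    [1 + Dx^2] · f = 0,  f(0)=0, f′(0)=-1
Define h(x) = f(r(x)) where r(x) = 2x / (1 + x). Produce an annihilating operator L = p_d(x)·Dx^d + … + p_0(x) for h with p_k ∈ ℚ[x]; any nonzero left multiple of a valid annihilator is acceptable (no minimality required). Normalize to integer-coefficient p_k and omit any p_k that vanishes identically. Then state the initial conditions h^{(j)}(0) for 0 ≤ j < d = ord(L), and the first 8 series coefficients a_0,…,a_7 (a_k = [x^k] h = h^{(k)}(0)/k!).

L = 4 + (2 + 6·x + 6·x^2 + 2·x^3)·Dx + (1 + 4·x + 6·x^2 + 4·x^3 + x^4)·Dx^2  (order 2).
h: a_k = 0, -2, 2, -2/3, -2, 86/15, -10, 4418/315, …
ICs: h(0) = 0, h′(0) = -2.

f: a_k = 0, -1, 0, 1/6, 0, -1/120, 0, 1/5040, …
Substitute x→r, Dx→(1/r')Dx; clear ⇒ L₀.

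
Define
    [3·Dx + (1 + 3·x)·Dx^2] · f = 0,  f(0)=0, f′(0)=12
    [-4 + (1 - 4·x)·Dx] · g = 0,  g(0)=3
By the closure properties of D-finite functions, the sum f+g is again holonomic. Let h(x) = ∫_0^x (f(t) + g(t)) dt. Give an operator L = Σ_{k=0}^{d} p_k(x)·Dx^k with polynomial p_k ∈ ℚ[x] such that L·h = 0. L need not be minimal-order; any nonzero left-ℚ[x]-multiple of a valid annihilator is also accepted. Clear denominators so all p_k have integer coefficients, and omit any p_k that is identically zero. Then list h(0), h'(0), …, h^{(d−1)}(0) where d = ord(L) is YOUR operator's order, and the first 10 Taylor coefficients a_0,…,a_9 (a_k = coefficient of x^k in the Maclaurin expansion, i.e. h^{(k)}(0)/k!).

L = (-432 - 288·x)·Dx^2 + (-78 - 720·x - 576·x^2)·Dx^3 + (11 + x - 144·x^2 - 144·x^3)·Dx^4  (order 4).
h: a_k = 0, 3, 12, 10, 57, 687/5, 2722/5, 1686, 88203/14, 128885/6, …
ICs: h(0) = 0, h′(0) = 3, h′′(0) = 24, h′′′(0) = 60.

f: a_k = 0, 12, -18, 36, -81, 972/5, -486, 8748/7, -6561/2, 8748, …
g: a_k = 3, 12, 48, 192, 768, 3072, 12288, 49152, 196608, 786432, …
Sum ⇒ L₀ = lclm(L_f,L_g) in ℚ(x)⟨Dx⟩.
∫: right-multiply L₀ by Dx.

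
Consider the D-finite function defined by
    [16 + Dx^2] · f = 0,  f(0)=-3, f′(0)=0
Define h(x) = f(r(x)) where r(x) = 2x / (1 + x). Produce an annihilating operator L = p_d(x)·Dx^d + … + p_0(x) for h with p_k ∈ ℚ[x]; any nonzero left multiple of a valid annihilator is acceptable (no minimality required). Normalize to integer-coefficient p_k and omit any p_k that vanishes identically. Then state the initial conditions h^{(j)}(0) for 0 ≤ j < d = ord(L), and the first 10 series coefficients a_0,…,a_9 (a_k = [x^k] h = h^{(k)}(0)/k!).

f: a_k = -3, 0, 24, 0, -32, 0, 256/15, 0, -512/105, 0, …
L₀ from L_f via x↦r, Dx↦r'^{-1}Dx.
L = 64 + (2 + 6·x + 6·x^2 + 2·x^3)·Dx + (1 + 4·x + 6·x^2 + 4·x^3 + x^4)·Dx^2  (order 2).
h: a_k = -3, 0, 96, -192, -224, 1664, -53216/15, 15552/5, 466336/105, -2444032/105, …
ICs: h(0) = -3, h′(0) = 0.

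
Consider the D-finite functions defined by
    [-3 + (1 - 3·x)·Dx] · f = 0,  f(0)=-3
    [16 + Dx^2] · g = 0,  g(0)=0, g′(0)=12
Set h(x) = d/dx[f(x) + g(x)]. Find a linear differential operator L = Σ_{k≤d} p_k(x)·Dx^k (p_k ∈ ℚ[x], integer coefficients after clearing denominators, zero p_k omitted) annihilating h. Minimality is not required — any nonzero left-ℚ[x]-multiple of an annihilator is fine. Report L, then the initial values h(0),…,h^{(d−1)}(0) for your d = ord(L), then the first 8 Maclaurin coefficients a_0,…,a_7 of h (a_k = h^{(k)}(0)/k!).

L = (5952 - 4608·x + 6912·x^2) + (-560 + 2448·x - 3456·x^2 + 3456·x^3)·Dx + (372 - 288·x + 432·x^2)·Dx^2 + (-35 + 153·x - 216·x^2 + 216·x^3)·Dx^3  (order 3).
h: a_k = 3, -54, -339, -972, -3517, -13122, -689929/15, -157464, …
ICs: h(0) = 3, h′(0) = -54, h′′(0) = -678.

f: a_k = -3, -9, -27, -81, -243, -729, -2187, -6561, …
g: a_k = 0, 12, 0, -32, 0, 128/5, 0, -1024/105, …
h₀=f+g: left-lcm gives L₀, ord ≤ 3.
Differentiate: ansatz ord ≤ ord L₀ ⇒ L.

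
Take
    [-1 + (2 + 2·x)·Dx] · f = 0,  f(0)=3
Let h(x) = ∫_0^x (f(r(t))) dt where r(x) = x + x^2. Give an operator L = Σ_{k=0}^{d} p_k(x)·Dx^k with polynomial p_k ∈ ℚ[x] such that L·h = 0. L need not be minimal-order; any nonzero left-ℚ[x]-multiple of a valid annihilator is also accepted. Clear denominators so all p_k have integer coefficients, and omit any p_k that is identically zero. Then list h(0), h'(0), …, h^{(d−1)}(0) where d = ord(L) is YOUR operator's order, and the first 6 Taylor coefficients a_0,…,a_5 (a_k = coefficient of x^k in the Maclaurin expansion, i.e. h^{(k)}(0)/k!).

f: a_k = 3, 3/2, -3/8, 3/16, -15/128, 21/256, …
f∘r: x↦r, Dx↦Dx/r' in L_f ⇒ L₀.
h=∫h₀ ⇒ L = L₀·Dx.
L = (-1 - 2·x)·Dx + (2 + 2·x + 2·x^2)·Dx^2  (order 2).
h: a_k = 0, 3, 3/4, 3/8, -9/64, 9/640, …
ICs: h(0) = 0, h′(0) = 3.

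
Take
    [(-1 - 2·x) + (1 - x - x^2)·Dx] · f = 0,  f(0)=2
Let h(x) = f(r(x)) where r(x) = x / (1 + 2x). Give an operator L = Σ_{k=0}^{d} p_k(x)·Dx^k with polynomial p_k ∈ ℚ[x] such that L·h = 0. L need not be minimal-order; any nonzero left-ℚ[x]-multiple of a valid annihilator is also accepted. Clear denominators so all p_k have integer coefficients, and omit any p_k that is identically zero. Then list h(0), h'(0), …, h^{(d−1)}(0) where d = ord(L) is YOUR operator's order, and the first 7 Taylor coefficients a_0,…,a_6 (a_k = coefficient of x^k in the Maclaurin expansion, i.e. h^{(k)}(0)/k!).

f: a_k = 2, 2, 4, 6, 10, 16, 26, …
h₀=f(r): pull back L_f along r ⇒ L₀.
L = (-1 - 4·x) + (1 + 5·x + 7·x^2 + 2·x^3)·Dx  (order 1).
h: a_k = 2, 2, 0, -2, 6, -16, 42, …
ICs: h(0) = 2.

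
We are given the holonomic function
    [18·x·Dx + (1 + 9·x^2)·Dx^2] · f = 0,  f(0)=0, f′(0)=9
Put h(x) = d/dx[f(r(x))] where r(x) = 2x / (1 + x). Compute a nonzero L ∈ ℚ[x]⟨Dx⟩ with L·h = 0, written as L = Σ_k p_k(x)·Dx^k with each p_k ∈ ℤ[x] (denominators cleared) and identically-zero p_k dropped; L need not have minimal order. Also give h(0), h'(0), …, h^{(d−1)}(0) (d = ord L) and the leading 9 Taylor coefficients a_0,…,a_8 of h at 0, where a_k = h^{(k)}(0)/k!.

f: a_k = 0, 9, 0, -27, 0, 729/5, 0, -6561/7, 0, …
f∘r: x↦r, Dx↦Dx/r' in L_f ⇒ L₀.
h=h₀': d/dx-closure on L₀ ⇒ L.
L = (2 + 74·x) + (1 + 2·x + 37·x^2)·Dx  (order 1).
h: a_k = 18, -36, -594, 2520, 16938, -127116, -372474, 5448240, 2885058, …
ICs: h(0) = 18.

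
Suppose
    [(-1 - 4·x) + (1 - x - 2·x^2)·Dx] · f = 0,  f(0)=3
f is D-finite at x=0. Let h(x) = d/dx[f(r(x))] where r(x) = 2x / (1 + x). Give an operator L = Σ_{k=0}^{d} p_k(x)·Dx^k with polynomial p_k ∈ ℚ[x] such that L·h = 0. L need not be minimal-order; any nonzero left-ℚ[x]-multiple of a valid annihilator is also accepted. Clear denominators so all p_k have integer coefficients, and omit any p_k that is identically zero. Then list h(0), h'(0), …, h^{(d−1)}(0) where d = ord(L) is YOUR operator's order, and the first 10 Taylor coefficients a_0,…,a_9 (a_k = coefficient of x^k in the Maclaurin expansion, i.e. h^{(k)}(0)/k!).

f: a_k = 3, 3, 9, 15, 33, 63, 129, 255, 513, 1023, …
f∘r: x↦r, Dx↦Dx/r' in L_f ⇒ L₀.
Differentiate: ansatz ord ≤ ord L₀ ⇒ L.
L = (10 + 54·x + 270·x^2 + 162·x^3) + (-1 - 10·x + 90·x^3 + 81·x^4)·Dx  (order 1).
h: a_k = 6, 60, 162, 1080, 2430, 14580, 30618, 174960, 354294, 1968300, …
ICs: h(0) = 6.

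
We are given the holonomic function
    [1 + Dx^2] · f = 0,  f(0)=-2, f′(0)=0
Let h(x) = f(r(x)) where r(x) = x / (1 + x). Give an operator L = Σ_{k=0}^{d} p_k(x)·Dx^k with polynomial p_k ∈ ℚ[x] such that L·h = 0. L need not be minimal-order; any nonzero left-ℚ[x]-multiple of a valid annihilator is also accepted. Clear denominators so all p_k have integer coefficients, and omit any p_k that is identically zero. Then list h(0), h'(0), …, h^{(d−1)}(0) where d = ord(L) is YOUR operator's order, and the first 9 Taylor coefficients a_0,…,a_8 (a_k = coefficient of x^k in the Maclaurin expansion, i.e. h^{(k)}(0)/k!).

f: a_k = -2, 0, 1, 0, -1/12, 0, 1/360, 0, -1/20160, …
L₀ from L_f via x↦r, Dx↦r'^{-1}Dx.
L = 1 + (2 + 6·x + 6·x^2 + 2·x^3)·Dx + (1 + 4·x + 6·x^2 + 4·x^3 + x^4)·Dx^2  (order 2).
h: a_k = -2, 0, 1, -2, 35/12, -11/3, 1501/360, -87/20, 16699/4032, …
ICs: h(0) = -2, h′(0) = 0.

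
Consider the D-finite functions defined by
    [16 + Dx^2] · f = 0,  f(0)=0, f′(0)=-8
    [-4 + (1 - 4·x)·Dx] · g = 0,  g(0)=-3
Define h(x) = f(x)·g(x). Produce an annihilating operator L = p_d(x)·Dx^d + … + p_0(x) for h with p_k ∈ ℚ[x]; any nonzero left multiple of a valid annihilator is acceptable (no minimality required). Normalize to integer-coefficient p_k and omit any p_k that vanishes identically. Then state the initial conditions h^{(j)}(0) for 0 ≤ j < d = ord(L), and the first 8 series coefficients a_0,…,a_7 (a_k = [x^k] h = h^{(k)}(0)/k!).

f: a_k = 0, -8, 0, 64/3, 0, -256/15, 0, 2048/315, …
g: a_k = -3, -12, -48, -192, -768, -3072, -12288, -49152, …
f·g: L₀ = L_f ⊗_s L_g, ord ≤ 2·1.
L = (-16 + 64·x) + 8·Dx + (-1 + 4·x)·Dx^2  (order 2).
h: a_k = 0, 24, 96, 320, 1280, 25856/5, 103424/5, 8685568/105, …
ICs: h(0) = 0, h′(0) = 24.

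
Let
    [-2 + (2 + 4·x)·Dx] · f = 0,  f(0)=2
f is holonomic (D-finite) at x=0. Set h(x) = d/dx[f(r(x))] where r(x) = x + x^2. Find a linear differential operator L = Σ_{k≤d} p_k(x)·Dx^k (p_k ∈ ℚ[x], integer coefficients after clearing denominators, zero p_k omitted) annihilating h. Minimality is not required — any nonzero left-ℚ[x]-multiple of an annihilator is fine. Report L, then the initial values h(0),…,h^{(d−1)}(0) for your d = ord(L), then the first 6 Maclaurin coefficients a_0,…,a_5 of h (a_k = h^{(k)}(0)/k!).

L = 1 + (-1 - 4·x - 6·x^2 - 4·x^3)·Dx  (order 1).
h: a_k = 2, 2, -3, 3, -5/4, -9/4, …
ICs: h(0) = 2.

f: a_k = 2, 2, -1, 1, -5/4, 7/4, …
h₀=f(r): pull back L_f along r ⇒ L₀.
h=h₀': d/dx-closure on L₀ ⇒ L.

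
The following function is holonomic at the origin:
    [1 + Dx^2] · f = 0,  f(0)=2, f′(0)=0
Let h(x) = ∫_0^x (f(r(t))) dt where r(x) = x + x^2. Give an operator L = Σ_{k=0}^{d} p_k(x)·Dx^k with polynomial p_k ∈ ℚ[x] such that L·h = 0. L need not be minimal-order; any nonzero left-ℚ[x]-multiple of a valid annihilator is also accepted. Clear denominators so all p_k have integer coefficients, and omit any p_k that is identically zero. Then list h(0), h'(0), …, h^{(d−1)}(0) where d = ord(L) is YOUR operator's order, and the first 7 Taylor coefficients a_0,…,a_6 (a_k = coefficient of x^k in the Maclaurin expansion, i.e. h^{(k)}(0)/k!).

L = (1 + 6·x + 12·x^2 + 8·x^3)·Dx - 2·Dx^2 + (1 + 2·x)·Dx^3  (order 3).
h: a_k = 0, 2, 0, -1/3, -1/2, -11/60, 1/18, …
ICs: h(0) = 0, h′(0) = 2, h′′(0) = 0.

f: a_k = 2, 0, -1, 0, 1/12, 0, -1/360, …
h₀=f(r): pull back L_f along r ⇒ L₀.
h=∫h₀ ⇒ L = L₀·Dx.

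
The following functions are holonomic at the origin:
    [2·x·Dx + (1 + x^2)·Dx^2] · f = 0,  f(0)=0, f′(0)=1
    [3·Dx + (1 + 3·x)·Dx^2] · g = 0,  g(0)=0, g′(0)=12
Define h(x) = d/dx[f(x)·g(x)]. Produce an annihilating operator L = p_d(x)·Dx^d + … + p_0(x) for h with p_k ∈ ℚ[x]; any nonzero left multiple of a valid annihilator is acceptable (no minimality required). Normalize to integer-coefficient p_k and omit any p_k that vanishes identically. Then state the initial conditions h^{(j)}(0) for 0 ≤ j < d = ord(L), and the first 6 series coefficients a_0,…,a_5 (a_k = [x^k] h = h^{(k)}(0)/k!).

L = (264 + 1260·x + 1008·x^2 + 3420·x^3 + 3240·x^4 + 4212·x^5 + 324·x^7) + (178 + 660·x + 3828·x^2 + 7308·x^3 + 12960·x^4 + 10044·x^5 + 11340·x^6 + 324·x^7 + 1134·x^8)·Dx + (132 + 608·x + 1728·x^2 + 4568·x^3 + 6456·x^4 + 8856·x^5 + 5184·x^6 + 5544·x^7 + 324·x^8 + 648·x^9)·Dx^2 + (13 + 102·x + 341·x^2 + 744·x^3 + 1138·x^4 + 1236·x^5 + 1386·x^6 + 648·x^7 + 657·x^8 + 54·x^9 + 81·x^10)·Dx^3  (order 3).
h: a_k = 0, 24, -54, 128, -375, 5544/5, …
ICs: h(0) = 0, h′(0) = 24, h′′(0) = -108.

f: a_k = 0, 1, 0, -1/3, 0, 1/5, …
g: a_k = 0, 12, -18, 36, -81, 972/5, …
h₀=f·g: eliminate ⇒ L₀, order ≤ 2·2.
h₀' ⇒ L via d/dx closure of L₀.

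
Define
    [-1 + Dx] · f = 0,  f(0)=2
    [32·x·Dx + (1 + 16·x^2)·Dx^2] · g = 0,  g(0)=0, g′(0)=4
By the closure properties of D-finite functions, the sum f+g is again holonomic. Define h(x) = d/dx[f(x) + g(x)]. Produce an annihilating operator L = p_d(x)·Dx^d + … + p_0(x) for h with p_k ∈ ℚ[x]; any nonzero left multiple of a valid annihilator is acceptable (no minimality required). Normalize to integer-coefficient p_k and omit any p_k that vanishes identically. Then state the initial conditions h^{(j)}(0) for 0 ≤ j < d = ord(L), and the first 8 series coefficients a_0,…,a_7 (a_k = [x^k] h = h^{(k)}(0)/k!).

L = (32 - 32·x - 1536·x^2 - 512·x^3) + (-33 + 1504·x^2 - 256·x^4)·Dx + (1 + 32·x + 32·x^2 + 512·x^3 + 256·x^4)·Dx^2  (order 2).
h: a_k = 6, 2, -63, 1/3, 12289/12, 1/60, -5898239/360, 1/2520, …
ICs: h(0) = 6, h′(0) = 2.

f: a_k = 2, 2, 1, 1/3, 1/12, 1/60, 1/360, 1/2520, …
g: a_k = 0, 4, 0, -64/3, 0, 1024/5, 0, -16384/7, …
Weyl lclm of L_f,L_g ⇒ L₀ (ord ≤ 3).
h=h₀': d/dx-closure on L₀ ⇒ L.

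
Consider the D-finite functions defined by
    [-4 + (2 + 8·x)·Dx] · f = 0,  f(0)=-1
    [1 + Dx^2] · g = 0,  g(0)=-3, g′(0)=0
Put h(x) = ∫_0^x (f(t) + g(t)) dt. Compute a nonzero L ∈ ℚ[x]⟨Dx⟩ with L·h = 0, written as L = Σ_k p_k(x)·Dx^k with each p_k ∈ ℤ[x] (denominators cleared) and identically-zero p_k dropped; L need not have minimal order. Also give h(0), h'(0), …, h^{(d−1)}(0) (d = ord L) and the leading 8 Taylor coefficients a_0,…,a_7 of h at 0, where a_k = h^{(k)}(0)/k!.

L = (-26 - 16·x - 32·x^2)·Dx + (-3 - 4·x + 48·x^2 + 64·x^3)·Dx^2 + (-26 - 16·x - 32·x^2)·Dx^3 + (-3 - 4·x + 48·x^2 + 64·x^3)·Dx^4  (order 4).
h: a_k = 0, -4, -1, 7/6, -1, 79/40, -14/3, 20161/1680, …
ICs: h(0) = 0, h′(0) = -4, h′′(0) = -2, h′′′(0) = 7.

f: a_k = -1, -2, 2, -4, 10, -28, 84, -264, …
g: a_k = -3, 0, 3/2, 0, -1/8, 0, 1/240, 0, …
f+g: L₀ = lclm(L_f,L_g), ord ≤ 1+2.
h=∫h₀ ⇒ L = L₀·Dx.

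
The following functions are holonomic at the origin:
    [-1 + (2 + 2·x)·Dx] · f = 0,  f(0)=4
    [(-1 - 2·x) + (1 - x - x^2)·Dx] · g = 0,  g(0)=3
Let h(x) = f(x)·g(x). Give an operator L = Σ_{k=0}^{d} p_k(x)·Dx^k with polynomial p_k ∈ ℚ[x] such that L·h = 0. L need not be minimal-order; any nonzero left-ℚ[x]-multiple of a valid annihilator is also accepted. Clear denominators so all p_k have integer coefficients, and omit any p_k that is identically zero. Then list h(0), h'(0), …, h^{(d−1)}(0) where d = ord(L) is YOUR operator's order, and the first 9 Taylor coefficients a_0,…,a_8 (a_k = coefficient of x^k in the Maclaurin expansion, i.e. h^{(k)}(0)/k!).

f: a_k = 4, 2, -1/2, 1/4, -5/32, 7/64, -21/256, 33/512, -429/8192, …
g: a_k = 3, 3, 6, 9, 15, 24, 39, 63, 102, …
L₀ := L_f ⊗_s L_g (sym. prod.), ord ≤ 1.
L = (3 + 5·x + 3·x^2) + (-2 + 4·x^2 + 2·x^3)·Dx  (order 1).
h: a_k = 12, 18, 57/2, 189/4, 2409/32, 7863/64, 50661/256, 164325/512, 4249065/8192, …
ICs: h(0) = 12.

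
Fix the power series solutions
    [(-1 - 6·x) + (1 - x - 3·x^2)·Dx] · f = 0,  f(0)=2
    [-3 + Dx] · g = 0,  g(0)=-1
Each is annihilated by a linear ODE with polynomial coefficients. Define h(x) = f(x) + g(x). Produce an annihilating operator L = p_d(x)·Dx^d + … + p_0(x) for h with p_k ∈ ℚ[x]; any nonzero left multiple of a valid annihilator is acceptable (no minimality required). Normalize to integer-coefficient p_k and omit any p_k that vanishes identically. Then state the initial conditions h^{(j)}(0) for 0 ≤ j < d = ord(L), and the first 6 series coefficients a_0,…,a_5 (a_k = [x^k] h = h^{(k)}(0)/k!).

L = (-15 - 9·x - 243·x^2 - 162·x^3) + (-1 + 36·x + 99·x^2 - 54·x^3 - 81·x^4)·Dx + (2 - 11·x - 6·x^2 + 36·x^3 + 27·x^4)·Dx^2  (order 2).
h: a_k = 1, -1, 7/2, 19/2, 277/8, 3119/40, …
ICs: h(0) = 1, h′(0) = -1.

f: a_k = 2, 2, 8, 14, 38, 80, …
g: a_k = -1, -3, -9/2, -9/2, -27/8, -81/40, …
f+g: L₀ = lclm(L_f,L_g), ord ≤ 1+1.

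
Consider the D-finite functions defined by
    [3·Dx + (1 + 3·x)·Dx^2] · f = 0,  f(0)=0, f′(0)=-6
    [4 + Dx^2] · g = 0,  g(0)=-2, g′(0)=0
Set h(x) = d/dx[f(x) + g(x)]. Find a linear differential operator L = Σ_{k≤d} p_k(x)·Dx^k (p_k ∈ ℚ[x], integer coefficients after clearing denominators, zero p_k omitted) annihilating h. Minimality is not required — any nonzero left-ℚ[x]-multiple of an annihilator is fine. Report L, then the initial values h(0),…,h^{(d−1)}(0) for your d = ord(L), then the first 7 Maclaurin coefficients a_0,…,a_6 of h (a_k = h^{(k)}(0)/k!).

f: a_k = 0, -6, 9, -18, 81/2, -486/5, 243, …
g: a_k = -2, 0, 4, 0, -4/3, 0, 8/45, …
h₀=f+g: left-lcm gives L₀, ord ≤ 4.
Differentiate: ansatz ord ≤ ord L₀ ⇒ L.
L = (348 + 144·x + 216·x^2) + (44 + 180·x + 216·x^2 + 216·x^3)·Dx + (87 + 36·x + 54·x^2)·Dx^2 + (11 + 45·x + 54·x^2 + 54·x^3)·Dx^3  (order 3).
h: a_k = -6, 26, -54, 470/3, -486, 21886/15, -4374, …
ICs: h(0) = -6, h′(0) = 26, h′′(0) = -108.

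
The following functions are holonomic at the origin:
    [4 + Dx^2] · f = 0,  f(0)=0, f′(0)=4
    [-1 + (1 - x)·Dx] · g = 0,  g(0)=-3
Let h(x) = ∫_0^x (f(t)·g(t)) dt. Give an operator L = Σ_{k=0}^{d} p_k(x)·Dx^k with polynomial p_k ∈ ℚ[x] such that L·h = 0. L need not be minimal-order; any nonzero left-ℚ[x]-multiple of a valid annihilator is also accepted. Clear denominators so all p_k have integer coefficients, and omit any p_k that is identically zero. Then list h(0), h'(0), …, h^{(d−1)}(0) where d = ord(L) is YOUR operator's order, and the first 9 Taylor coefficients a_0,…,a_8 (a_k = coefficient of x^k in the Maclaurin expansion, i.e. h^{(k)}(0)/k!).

f: a_k = 0, 4, 0, -8/3, 0, 8/15, 0, -16/315, 0, …
g: a_k = -3, -3, -3, -3, -3, -3, -3, -3, -3, …
h₀=f·g: eliminate ⇒ L₀, order ≤ 2·1.
h=∫₀ˣh₀: take L = L₀·Dx.
L = (-4 + 4·x)·Dx + 2·Dx^2 + (-1 + x)·Dx^3  (order 3).
h: a_k = 0, 0, -6, -4, -1, -4/5, -14/15, -4/5, -143/210, …
ICs: h(0) = 0, h′(0) = 0, h′′(0) = -12.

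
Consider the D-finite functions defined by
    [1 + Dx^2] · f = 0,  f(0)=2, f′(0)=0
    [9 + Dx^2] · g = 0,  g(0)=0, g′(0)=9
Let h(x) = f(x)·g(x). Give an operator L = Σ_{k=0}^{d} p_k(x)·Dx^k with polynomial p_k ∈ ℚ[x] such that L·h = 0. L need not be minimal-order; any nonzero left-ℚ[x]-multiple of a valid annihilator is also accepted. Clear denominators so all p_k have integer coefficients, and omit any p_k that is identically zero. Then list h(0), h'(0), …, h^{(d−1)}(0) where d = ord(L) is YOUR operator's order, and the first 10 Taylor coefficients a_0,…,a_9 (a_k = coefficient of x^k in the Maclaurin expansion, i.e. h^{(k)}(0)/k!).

L = 64 + 20·Dx^2 + Dx^4  (order 4).
h: a_k = 0, 18, 0, -36, 0, 132/5, 0, -344/35, 0, 76/35, …
ICs: h(0) = 0, h′(0) = 18, h′′(0) = 0, h′′′(0) = -216.

f: a_k = 2, 0, -1, 0, 1/12, 0, -1/360, 0, 1/20160, 0, …
g: a_k = 0, 9, 0, -27/2, 0, 243/40, 0, -729/560, 0, 729/4480, …
L₀ := L_f ⊗_s L_g (sym. prod.), ord ≤ 4.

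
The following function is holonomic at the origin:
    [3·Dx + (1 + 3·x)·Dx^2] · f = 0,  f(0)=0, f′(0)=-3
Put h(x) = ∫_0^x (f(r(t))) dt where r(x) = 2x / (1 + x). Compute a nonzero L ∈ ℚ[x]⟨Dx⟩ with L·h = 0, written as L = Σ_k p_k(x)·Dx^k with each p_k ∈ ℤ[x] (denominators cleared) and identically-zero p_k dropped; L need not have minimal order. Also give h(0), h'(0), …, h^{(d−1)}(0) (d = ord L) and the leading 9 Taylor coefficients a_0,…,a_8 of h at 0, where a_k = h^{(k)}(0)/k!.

f: a_k = 0, -3, 9/2, -9, 81/4, -243/5, 243/2, -2187/7, 6561/8, …
h₀=f(r): pull back L_f along r ⇒ L₀.
∫: right-multiply L₀ by Dx.
L = (8 + 14·x)·Dx^2 + (1 + 8·x + 7·x^2)·Dx^3  (order 3).
h: a_k = 0, 0, -3, 8, -57/2, 120, -2801/5, 19608/7, -411771/28, …
ICs: h(0) = 0, h′(0) = 0, h′′(0) = -6.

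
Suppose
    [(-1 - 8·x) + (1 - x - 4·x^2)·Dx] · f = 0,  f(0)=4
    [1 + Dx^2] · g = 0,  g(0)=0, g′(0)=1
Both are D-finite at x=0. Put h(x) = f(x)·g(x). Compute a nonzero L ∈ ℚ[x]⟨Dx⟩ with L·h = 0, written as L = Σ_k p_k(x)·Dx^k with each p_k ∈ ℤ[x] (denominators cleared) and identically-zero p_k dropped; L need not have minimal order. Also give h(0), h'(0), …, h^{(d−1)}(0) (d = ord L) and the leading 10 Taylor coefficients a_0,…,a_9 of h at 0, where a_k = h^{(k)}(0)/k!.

f: a_k = 4, 4, 20, 36, 116, 260, 724, 1764, 4660, 11716, …
g: a_k = 0, 1, 0, -1/6, 0, 1/120, 0, -1/5040, 0, 1/362880, …
L₀ := L_f ⊗_s L_g (sym. prod.), ord ≤ 2.
L = (7 + x + 4·x^2) + (2 + 16·x)·Dx + (-1 + x + 4·x^2)·Dx^2  (order 2).
h: a_k = 0, 4, 4, 58/3, 106/3, 1127/10, 7621/30, 888089/1260, 2168417/1260, 411895657/90720, …
ICs: h(0) = 0, h′(0) = 4.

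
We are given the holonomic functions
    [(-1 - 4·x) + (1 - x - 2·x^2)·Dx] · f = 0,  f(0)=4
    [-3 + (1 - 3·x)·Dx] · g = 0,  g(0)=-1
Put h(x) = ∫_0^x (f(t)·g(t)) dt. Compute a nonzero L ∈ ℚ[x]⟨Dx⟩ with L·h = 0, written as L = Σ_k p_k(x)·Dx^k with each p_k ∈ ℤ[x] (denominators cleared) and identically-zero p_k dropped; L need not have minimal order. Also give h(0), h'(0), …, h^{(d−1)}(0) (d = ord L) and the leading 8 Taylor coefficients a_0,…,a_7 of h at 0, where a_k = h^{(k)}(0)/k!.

f: a_k = 4, 4, 12, 20, 44, 84, 172, 340, …
g: a_k = -1, -3, -9, -27, -81, -243, -729, -2187, …
f·g: L₀ = L_f ⊗_s L_g, ord ≤ 1·1.
h=∫h₀ ⇒ L = L₀·Dx.
L = (-4 + 2·x + 18·x^2)·Dx + (1 - 4·x + x^2 + 6·x^3)·Dx^2  (order 2).
h: a_k = 0, -4, -8, -20, -50, -644/5, -336, -6220/7, …
ICs: h(0) = 0, h′(0) = -4.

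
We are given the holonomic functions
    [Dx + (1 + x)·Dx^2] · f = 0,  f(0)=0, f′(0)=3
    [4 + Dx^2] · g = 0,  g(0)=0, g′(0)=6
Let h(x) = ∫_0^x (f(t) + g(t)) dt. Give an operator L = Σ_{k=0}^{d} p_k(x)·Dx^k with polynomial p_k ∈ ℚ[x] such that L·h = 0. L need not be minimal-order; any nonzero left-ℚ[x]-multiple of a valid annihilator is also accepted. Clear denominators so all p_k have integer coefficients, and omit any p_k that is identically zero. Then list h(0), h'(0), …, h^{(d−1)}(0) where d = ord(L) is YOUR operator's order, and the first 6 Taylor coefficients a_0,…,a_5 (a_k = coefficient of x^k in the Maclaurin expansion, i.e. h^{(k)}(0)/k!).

L = (20 + 16·x + 8·x^2)·Dx^2 + (12 + 28·x + 24·x^2 + 8·x^3)·Dx^3 + (5 + 4·x + 2·x^2)·Dx^4 + (3 + 7·x + 6·x^2 + 2·x^3)·Dx^5  (order 5).
h: a_k = 0, 0, 9/2, -1/2, -3/4, -3/20, …
ICs: h(0) = 0, h′(0) = 0, h′′(0) = 9, h′′′(0) = -3, h′′′′(0) = -18.

f: a_k = 0, 3, -3/2, 1, -3/4, 3/5, …
g: a_k = 0, 6, 0, -4, 0, 4/5, …
Weyl lclm of L_f,L_g ⇒ L₀ (ord ≤ 4).
∫: right-multiply L₀ by Dx.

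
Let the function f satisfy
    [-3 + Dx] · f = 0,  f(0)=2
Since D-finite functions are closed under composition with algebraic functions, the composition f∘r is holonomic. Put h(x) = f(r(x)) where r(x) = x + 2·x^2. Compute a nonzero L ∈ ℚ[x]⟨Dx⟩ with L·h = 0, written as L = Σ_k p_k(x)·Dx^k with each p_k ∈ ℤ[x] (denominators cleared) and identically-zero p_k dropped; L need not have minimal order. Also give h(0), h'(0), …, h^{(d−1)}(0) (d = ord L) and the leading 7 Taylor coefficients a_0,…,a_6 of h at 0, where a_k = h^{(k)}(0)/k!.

L = (-3 - 12·x) + Dx  (order 1).
h: a_k = 2, 6, 21, 45, 387/4, 3321/20, 11061/40, …
ICs: h(0) = 2.

f: a_k = 2, 6, 9, 9, 27/4, 81/20, 81/40, …
Substitute x→r, Dx→(1/r')Dx; clear ⇒ L₀.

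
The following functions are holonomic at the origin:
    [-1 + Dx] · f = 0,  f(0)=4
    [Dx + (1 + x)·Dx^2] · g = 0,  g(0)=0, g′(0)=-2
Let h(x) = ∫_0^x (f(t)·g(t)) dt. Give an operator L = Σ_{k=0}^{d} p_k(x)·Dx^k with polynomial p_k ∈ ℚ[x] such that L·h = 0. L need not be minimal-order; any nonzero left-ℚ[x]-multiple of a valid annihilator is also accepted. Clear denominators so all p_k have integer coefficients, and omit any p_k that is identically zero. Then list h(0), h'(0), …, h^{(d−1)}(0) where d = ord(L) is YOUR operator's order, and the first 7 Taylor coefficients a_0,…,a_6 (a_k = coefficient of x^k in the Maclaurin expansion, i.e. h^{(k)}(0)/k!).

f: a_k = 4, 4, 2, 2/3, 1/6, 1/30, 1/180, …
g: a_k = 0, -2, 1, -2/3, 1/2, -2/5, 1/3, …
Product ⇒ symmetric product L₀, ord ≤ 2.
Integrate: L := L₀·Dx.
L = x·Dx + (-1 - 2·x)·Dx^2 + (1 + x)·Dx^3  (order 3).
h: a_k = 0, 0, -4, -4/3, -2/3, 0, -1/10, …
ICs: h(0) = 0, h′(0) = 0, h′′(0) = -8.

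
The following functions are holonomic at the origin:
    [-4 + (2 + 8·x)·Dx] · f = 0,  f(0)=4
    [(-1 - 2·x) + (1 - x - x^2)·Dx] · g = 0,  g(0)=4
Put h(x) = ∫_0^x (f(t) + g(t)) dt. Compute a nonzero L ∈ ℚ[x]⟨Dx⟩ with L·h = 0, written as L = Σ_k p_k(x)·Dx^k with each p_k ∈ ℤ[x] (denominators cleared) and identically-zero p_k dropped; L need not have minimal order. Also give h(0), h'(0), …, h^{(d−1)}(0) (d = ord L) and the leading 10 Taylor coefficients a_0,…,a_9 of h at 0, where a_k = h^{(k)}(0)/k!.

f: a_k = 4, 8, -8, 16, -40, 112, -336, 1056, -3432, 11440, …
g: a_k = 4, 4, 8, 12, 20, 32, 52, 84, 136, 220, …
h₀=f+g: left-lcm gives L₀, ord ≤ 2.
∫: right-multiply L₀ by Dx.
L = (12 + 48·x + 48·x^2 + 40·x^3)·Dx + (-8 - 30·x - 114·x^2 - 152·x^3 - 100·x^4)·Dx^2 + (-1 + 5·x + 39·x^2 - 6·x^3 - 82·x^4 - 40·x^5)·Dx^3  (order 3).
h: a_k = 0, 8, 6, 0, 7, -4, 24, -284/7, 285/2, -3296/9, …
ICs: h(0) = 0, h′(0) = 8, h′′(0) = 12.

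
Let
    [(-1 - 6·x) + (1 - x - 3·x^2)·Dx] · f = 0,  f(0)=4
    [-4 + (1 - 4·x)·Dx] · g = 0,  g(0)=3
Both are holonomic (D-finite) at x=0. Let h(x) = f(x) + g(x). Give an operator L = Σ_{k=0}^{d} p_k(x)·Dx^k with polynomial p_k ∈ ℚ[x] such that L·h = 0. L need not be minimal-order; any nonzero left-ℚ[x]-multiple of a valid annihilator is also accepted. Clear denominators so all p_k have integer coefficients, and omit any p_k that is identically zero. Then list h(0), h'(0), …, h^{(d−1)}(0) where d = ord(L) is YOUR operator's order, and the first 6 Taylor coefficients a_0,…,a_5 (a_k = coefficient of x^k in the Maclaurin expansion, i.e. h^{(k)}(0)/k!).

f: a_k = 4, 4, 16, 28, 76, 160, …
g: a_k = 3, 12, 48, 192, 768, 3072, …
Sum ⇒ L₀ = lclm(L_f,L_g) in ℚ(x)⟨Dx⟩.
L = (-72·x + 72·x^2 - 96·x^3) + (8 - 6·x - 66·x^2 + 112·x^3 - 192·x^4)·Dx + (-1 + 7·x - 15·x^2 + 10·x^3 + 20·x^4 - 48·x^5)·Dx^2  (order 2).
h: a_k = 7, 16, 64, 220, 844, 3232, …
ICs: h(0) = 7, h′(0) = 16.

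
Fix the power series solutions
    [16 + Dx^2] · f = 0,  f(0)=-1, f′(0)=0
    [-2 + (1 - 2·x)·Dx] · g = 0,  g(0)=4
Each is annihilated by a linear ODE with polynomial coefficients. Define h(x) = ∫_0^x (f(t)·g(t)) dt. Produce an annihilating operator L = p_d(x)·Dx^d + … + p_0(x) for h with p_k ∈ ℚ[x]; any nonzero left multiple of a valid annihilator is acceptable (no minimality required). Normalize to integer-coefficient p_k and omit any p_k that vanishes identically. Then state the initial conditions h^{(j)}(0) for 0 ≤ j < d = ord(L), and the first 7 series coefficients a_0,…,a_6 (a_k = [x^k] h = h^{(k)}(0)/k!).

f: a_k = -1, 0, 8, 0, -32/3, 0, 256/45, …
g: a_k = 4, 8, 16, 32, 64, 128, 256, …
L₀ := L_f ⊗_s L_g (sym. prod.), ord ≤ 2.
Integrate: L := L₀·Dx.
L = (-16 + 32·x)·Dx + 4·Dx^2 + (-1 + 2·x)·Dx^3  (order 3).
h: a_k = 0, -4, -4, 16/3, 8, 64/15, 64/9, …
ICs: h(0) = 0, h′(0) = -4, h′′(0) = -8.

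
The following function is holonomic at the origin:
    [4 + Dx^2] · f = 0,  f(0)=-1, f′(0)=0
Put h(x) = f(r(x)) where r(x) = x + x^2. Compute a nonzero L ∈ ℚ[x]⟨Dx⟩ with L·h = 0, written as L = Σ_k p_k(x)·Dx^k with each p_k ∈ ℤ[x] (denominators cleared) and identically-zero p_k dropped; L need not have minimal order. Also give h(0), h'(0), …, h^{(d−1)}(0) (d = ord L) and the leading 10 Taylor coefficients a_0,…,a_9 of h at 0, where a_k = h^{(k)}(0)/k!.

L = (4 + 24·x + 48·x^2 + 32·x^3) - 2·Dx + (1 + 2·x)·Dx^2  (order 2).
h: a_k = -1, 0, 2, 4, 4/3, -8/3, -176/45, -32/15, 208/315, 544/315, …
ICs: h(0) = -1, h′(0) = 0.

f: a_k = -1, 0, 2, 0, -2/3, 0, 4/45, 0, -2/315, 0, …
h₀=f(r): pull back L_f along r ⇒ L₀.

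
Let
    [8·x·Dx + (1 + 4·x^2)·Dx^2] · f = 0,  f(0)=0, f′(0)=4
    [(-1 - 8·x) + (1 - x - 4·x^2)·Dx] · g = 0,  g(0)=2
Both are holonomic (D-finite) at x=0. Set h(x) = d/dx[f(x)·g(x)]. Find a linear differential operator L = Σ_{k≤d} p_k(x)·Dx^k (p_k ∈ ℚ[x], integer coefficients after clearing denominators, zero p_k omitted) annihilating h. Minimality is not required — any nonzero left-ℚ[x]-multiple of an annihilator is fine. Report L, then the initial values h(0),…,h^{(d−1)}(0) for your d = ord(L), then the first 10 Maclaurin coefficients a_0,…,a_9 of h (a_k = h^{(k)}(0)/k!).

f: a_k = 0, 4, 0, -16/3, 0, 64/5, 0, -256/7, 0, 1024/9, …
g: a_k = 2, 2, 10, 18, 58, 130, 362, 882, 2330, 5858, …
Product ⇒ symmetric product L₀, ord ≤ 2.
h=h₀': d/dx-closure on L₀ ⇒ L.
L = (14 + 408·x^2 + 384·x^3 + 2304·x^4) + (4 + 34·x + 48·x^2 + 280·x^3 + 384·x^4 + 1536·x^5)·Dx + (-1 - 11·x^2 + 16·x^3 + 20·x^4 + 64·x^5 + 192·x^6)·Dx^2  (order 2).
h: a_k = 8, 16, 88, 736/3, 3064/3, 13488/5, 25064/3, 2513216/105, 2517976/35, 12575600/63, …
ICs: h(0) = 8, h′(0) = 16.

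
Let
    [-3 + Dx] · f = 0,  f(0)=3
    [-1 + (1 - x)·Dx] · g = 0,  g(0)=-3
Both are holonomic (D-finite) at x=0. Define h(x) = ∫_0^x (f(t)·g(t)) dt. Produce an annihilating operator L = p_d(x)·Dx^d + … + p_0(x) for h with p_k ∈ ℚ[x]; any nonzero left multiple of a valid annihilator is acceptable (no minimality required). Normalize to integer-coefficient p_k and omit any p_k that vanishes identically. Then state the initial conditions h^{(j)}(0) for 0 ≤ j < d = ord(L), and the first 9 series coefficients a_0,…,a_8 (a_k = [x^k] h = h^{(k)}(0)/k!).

L = (4 - 3·x)·Dx + (-1 + x)·Dx^2  (order 2).
h: a_k = 0, -9, -18, -51/2, -117/4, -1179/40, -138/5, -13977/560, -50013/2240, …
ICs: h(0) = 0, h′(0) = -9.

f: a_k = 3, 9, 27/2, 27/2, 81/8, 243/40, 243/80, 729/560, 2187/4480, …
g: a_k = -3, -3, -3, -3, -3, -3, -3, -3, -3, …
Sym-product of L_f,L_g gives L₀ (≤ ord 1).
h=∫h₀ ⇒ L = L₀·Dx.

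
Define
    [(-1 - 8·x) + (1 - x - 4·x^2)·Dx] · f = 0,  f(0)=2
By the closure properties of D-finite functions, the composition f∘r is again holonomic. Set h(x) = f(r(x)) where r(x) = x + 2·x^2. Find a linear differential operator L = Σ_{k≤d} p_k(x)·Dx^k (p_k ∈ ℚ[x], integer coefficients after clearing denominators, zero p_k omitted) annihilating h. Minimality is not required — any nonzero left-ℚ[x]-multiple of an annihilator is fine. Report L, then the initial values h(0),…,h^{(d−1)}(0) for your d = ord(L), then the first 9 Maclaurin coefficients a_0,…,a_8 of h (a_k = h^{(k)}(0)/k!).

L = (1 + 12·x + 48·x^2 + 64·x^3) + (-1 + x + 6·x^2 + 16·x^3 + 16·x^4)·Dx  (order 1).
h: a_k = 2, 2, 14, 58, 206, 810, 3198, 12282, 47726, …
ICs: h(0) = 2.

f: a_k = 2, 2, 10, 18, 58, 130, 362, 882, 2330, …
Substitute x→r, Dx→(1/r')Dx; clear ⇒ L₀.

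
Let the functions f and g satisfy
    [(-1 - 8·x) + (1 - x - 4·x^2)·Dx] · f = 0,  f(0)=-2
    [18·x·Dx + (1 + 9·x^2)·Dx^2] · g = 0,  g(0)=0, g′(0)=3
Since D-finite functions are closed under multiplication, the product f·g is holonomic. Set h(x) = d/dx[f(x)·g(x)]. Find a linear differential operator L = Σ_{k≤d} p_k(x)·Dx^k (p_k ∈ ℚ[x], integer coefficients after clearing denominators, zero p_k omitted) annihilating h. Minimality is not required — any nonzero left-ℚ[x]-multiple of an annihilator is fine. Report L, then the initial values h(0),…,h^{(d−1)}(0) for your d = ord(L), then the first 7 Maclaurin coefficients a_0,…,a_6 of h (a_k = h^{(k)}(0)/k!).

L = (6 + 5022·x^2 + 7776·x^3 + 46656·x^4) + (21 + 186·x + 297·x^2 + 1710·x^3 + 7776·x^4 + 31104·x^5)·Dx + (-4 - 5·x - 119·x^2 + 99·x^3 - 315·x^4 + 1296·x^5 + 3888·x^6)·Dx^2  (order 2).
h: a_k = -6, -12, -36, -144, -906, -9756/5, -2976, …
ICs: h(0) = -6, h′(0) = -12.

f: a_k = -2, -2, -10, -18, -58, -130, -362, …
g: a_k = 0, 3, 0, -9, 0, 243/5, 0, …
Sym-product of L_f,L_g gives L₀ (≤ ord 2).
Differentiate: ansatz ord ≤ ord L₀ ⇒ L.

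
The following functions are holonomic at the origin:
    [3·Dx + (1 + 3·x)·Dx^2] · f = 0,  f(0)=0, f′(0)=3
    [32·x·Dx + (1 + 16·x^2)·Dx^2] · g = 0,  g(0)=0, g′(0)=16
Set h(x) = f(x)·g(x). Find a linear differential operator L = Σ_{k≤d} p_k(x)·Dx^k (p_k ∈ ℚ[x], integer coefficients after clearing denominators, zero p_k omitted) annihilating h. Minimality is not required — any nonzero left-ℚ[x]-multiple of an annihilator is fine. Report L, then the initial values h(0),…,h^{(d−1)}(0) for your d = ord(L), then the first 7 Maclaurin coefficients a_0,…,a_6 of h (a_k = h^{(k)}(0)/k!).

L = (15744 + 89280·x + 811008·x^2 + 5299200·x^3 + 13271040·x^4 + 17252352·x^5 + 21233664·x^7)·Dx + (4258 + 91200·x + 775488·x^2 + 4635648·x^3 + 18247680·x^4 + 41140224·x^5 + 46448640·x^6 + 21233664·x^7 + 74317824·x^8)·Dx^2 + (492 + 12548·x + 131328·x^2 + 747968·x^3 + 3219456·x^4 + 10146816·x^5 + 21233664·x^6 + 24920064·x^7 + 21233664·x^8 + 42467328·x^9)·Dx^3 + (73 + 822·x + 6161·x^2 + 34944·x^3 + 151168·x^4 + 500736·x^5 + 1322496·x^6 + 2654208·x^7 + 3244032·x^8 + 3538944·x^9 + 5308416·x^10)·Dx^4  (order 4).
h: a_k = 0, 0, 48, -72, -112, 60, 12336/5, …
ICs: h(0) = 0, h′(0) = 0, h′′(0) = 96, h′′′(0) = -432.

f: a_k = 0, 3, -9/2, 9, -81/4, 243/5, -243/2, …
g: a_k = 0, 16, 0, -256/3, 0, 4096/5, 0, …
L₀ := L_f ⊗_s L_g (sym. prod.), ord ≤ 4.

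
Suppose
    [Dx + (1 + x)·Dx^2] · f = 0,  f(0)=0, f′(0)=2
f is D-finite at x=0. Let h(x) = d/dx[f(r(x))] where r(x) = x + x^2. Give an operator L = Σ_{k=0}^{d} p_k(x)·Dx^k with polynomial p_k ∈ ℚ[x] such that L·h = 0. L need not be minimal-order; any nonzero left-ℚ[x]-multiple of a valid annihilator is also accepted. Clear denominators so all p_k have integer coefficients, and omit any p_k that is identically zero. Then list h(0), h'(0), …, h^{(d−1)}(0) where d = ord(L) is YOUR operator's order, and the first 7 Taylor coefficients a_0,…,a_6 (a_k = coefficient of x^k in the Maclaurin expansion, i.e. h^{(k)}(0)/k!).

L = (-1 + 2·x + 2·x^2) + (1 + 3·x + 3·x^2 + 2·x^3)·Dx  (order 1).
h: a_k = 2, 2, -4, 2, 2, -4, 2, …
ICs: h(0) = 2.

f: a_k = 0, 2, -1, 2/3, -1/2, 2/5, -1/3, …
Change of var in L_f (x↦r) gives L₀.
Derive L from L₀ (diff closure).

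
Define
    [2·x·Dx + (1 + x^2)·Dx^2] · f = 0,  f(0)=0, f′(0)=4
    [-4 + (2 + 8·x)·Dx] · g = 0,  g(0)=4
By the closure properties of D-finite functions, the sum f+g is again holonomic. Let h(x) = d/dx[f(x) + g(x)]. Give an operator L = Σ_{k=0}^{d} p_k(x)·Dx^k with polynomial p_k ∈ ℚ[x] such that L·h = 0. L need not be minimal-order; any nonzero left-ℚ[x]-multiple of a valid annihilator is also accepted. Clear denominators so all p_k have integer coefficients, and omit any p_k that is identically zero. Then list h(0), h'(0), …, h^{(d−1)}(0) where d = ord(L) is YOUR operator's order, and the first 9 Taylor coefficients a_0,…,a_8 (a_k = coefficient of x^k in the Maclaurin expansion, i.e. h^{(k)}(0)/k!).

L = (-4 - 40·x + 12·x^2 + 24·x^3) + (-14 - 16·x - 50·x^2 + 48·x^3 + 84·x^4)·Dx + (-2 - 6·x + 12·x^2 + 18·x^3 + 14·x^4 + 24·x^5)·Dx^2  (order 2).
h: a_k = 12, -16, 44, -160, 564, -2016, 7388, -27456, 102964, …
ICs: h(0) = 12, h′(0) = -16.

f: a_k = 0, 4, 0, -4/3, 0, 4/5, 0, -4/7, 0, …
g: a_k = 4, 8, -8, 16, -40, 112, -336, 1056, -3432, …
L₀ := lclm(L_f,L_g); ord L₀ ≤ 2+1.
h₀' ⇒ L via d/dx closure of L₀.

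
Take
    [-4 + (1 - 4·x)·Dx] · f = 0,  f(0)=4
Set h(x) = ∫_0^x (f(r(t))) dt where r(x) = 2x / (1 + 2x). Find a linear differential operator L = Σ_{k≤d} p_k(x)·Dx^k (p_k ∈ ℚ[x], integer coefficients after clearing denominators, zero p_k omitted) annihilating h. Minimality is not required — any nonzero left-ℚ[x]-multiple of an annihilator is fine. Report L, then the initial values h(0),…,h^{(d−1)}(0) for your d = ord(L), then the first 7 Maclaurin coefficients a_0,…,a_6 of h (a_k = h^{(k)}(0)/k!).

f: a_k = 4, 16, 64, 256, 1024, 4096, 16384, …
f∘r: x↦r, Dx↦Dx/r' in L_f ⇒ L₀.
∫: right-multiply L₀ by Dx.
L = 8·Dx + (-1 + 4·x + 12·x^2)·Dx^2  (order 2).
h: a_k = 0, 4, 16, 64, 288, 6912/5, 6912, …
ICs: h(0) = 0, h′(0) = 4.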